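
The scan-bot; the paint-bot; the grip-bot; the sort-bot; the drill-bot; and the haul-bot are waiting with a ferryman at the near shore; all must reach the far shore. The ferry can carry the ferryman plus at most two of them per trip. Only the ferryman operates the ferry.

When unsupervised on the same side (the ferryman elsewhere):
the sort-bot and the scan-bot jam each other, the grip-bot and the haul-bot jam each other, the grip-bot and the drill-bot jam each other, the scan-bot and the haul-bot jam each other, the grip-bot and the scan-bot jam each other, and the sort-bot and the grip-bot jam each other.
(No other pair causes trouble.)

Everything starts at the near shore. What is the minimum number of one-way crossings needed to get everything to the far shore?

Counting alone: the ferryman can take at most 2 across per trip to the far shore, so moving all 6 needs at least 3 loaded trips out, with a return between consecutive ones — at least 5 crossings.
The safety rule pushes this higher. Following every safe sequence of crossings, the most of the 6 that can be at the far shore as the ferry arrives there on crossings 5, 7 is 4, 5 respectively — never all 6.
So no plan with fewer than 9 crossings exists, and this one achieves 9:
1. Ferryman goes to the far shore with the grip-bot and the scan-bot.  [the near shore: the drill-bot, the haul-bot, the paint-bot, the sort-bot | the far shore: the grip-bot, the scan-bot]
2. Ferryman goes back to the near shore with the scan-bot.  [the near shore: the drill-bot, the haul-bot, the paint-bot, the scan-bot, the sort-bot | the far shore: the grip-bot]
3. Ferryman goes to the far shore with the paint-bot and the scan-bot.  [the near shore: the drill-bot, the haul-bot, the sort-bot | the far shore: the grip-bot, the paint-bot, the scan-bot]
4. Ferryman goes back to the near shore with the scan-bot.  [the near shore: the drill-bot, the haul-bot, the scan-bot, the sort-bot | the far shore: the grip-bot, the paint-bot]
5. Ferryman goes to the far shore with the drill-bot and the scan-bot.  [the near shore: the haul-bot, the sort-bot | the far shore: the drill-bot, the grip-bot, the paint-bot, the scan-bot]
6. Ferryman goes back to the near shore with the grip-bot.  [the near shore: the grip-bot, the haul-bot, the sort-bot | the far shore: the drill-bot, the paint-bot, the scan-bot]
7. Ferryman goes to the far shore with the haul-bot and the sort-bot.  [the near shore: the grip-bot | the far shore: the drill-bot, the haul-bot, the paint-bot, the scan-bot, the sort-bot]
8. Ferryman goes back to the near shore with the scan-bot.  [the near shore: the grip-bot, the scan-bot | the far shore: the drill-bot, the haul-bot, the paint-bot, the sort-bot]
9. Ferryman goes to the far shore with the grip-bot and the scan-bot.  [the near shore: — | the far shore: the drill-bot, the grip-bot, the haul-bot, the paint-bot, the scan-bot, the sort-bot]

9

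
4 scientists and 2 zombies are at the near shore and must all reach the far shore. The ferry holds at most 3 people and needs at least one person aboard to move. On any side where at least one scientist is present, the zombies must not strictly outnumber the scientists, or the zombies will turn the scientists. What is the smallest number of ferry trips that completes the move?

Counting alone: each trip to the far shore takes at most 3 across and each return brings at least 1 back, so after t trips out (and t−1 returns) at most 3t − (t−1) of the 6 are across; that first reaches 6 at t = 3, so at least 5 crossings are needed.
The plan below uses exactly 5 crossings, so it is optimal:
1. 2 zombies → the far shore.  (the near shore: 4S 0Z; the far shore: 0S 2Z)
2. 1 zombie ← the near shore.  (the near shore: 4S 1Z; the far shore: 0S 1Z)
3. 2 scientists and 1 zombie → the far shore.  (the near shore: 2S 0Z; the far shore: 2S 2Z)
4. 1 zombie ← the near shore.  (the near shore: 2S 1Z; the far shore: 2S 1Z)
5. 2 scientists and 1 zombie → the far shore.  (the near shore: 0S 0Z; the far shore: 4S 2Z)

5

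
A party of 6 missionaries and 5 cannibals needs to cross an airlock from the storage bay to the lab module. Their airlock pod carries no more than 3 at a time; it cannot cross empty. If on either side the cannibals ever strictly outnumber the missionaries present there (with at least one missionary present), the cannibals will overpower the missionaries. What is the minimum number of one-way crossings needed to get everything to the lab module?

9

Counting alone: each trip to the lab module takes at most 3 across and each return brings at least 1 back, so after t trips out (and t−1 returns) at most 3t − (t−1) of the 11 are across; that first reaches 11 at t = 5, so at least 9 crossings are needed.
The plan below uses exactly 9 crossings, so it is optimal:
1. 3 cannibals → the lab module.  (the storage bay: 6M 2C; the lab module: 0M 3C)
2. 1 cannibal ← the storage bay.  (the storage bay: 6M 3C; the lab module: 0M 2C)
3. 3 missionaries → the lab module.  (the storage bay: 3M 3C; the lab module: 3M 2C)
4. 1 missionary ← the storage bay.  (the storage bay: 4M 3C; the lab module: 2M 2C)
5. 2 missionaries and 1 cannibal → the lab module.  (the storage bay: 2M 2C; the lab module: 4M 3C)
6. 1 missionary ← the storage bay.  (the storage bay: 3M 2C; the lab module: 3M 3C)
7. 2 missionaries and 1 cannibal → the lab module.  (the storage bay: 1M 1C; the lab module: 5M 4C)
8. 1 missionary ← the storage bay.  (the storage bay: 2M 1C; the lab module: 4M 4C)
9. 2 missionaries and 1 cannibal → the lab module.  (the storage bay: 0M 0C; the lab module: 6M 5C)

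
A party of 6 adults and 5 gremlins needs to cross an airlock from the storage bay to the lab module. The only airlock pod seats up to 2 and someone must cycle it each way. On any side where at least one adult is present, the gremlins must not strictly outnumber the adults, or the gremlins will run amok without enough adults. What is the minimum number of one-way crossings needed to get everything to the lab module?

19

Counting alone: each trip to the lab module takes at most 2 across and each return brings at least 1 back, so after t trips out (and t−1 returns) at most 2t − (t−1) of the 11 are across; that first reaches 11 at t = 10, so at least 19 crossings are needed.
The plan below uses exactly 19 crossings, so it is optimal:
1. 2 gremlins → the lab module.  (the storage bay: 6A 3G; the lab module: 0A 2G)
2. 1 gremlin ← the storage bay.  (the storage bay: 6A 4G; the lab module: 0A 1G)
3. 2 gremlins → the lab module.  (the storage bay: 6A 2G; the lab module: 0A 3G)
4. 1 gremlin ← the storage bay.  (the storage bay: 6A 3G; the lab module: 0A 2G)
5. 2 adults → the lab module.  (the storage bay: 4A 3G; the lab module: 2A 2G)
6. 1 gremlin ← the storage bay.  (the storage bay: 4A 4G; the lab module: 2A 1G)
7. 1 adult and 1 gremlin → the lab module.  (the storage bay: 3A 3G; the lab module: 3A 2G)
8. 1 adult ← the storage bay.  (the storage bay: 4A 3G; the lab module: 2A 2G)
9. 1 adult and 1 gremlin → the lab module.  (the storage bay: 3A 2G; the lab module: 3A 3G)
10. 1 gremlin ← the storage bay.  (the storage bay: 3A 3G; the lab module: 3A 2G)
11. 1 adult and 1 gremlin → the lab module.  (the storage bay: 2A 2G; the lab module: 4A 3G)
12. 1 adult ← the storage bay.  (the storage bay: 3A 2G; the lab module: 3A 3G)
13. 1 adult and 1 gremlin → the lab module.  (the storage bay: 2A 1G; the lab module: 4A 4G)
14. 1 gremlin ← the storage bay.  (the storage bay: 2A 2G; the lab module: 4A 3G)
15. 1 adult and 1 gremlin → the lab module.  (the storage bay: 1A 1G; the lab module: 5A 4G)
16. 1 adult ← the storage bay.  (the storage bay: 2A 1G; the lab module: 4A 4G)
17. 1 adult and 1 gremlin → the lab module.  (the storage bay: 1A 0G; the lab module: 5A 5G)
18. 1 gremlin ← the storage bay.  (the storage bay: 1A 1G; the lab module: 5A 4G)
19. 1 adult and 1 gremlin → the lab module.  (the storage bay: 0A 0G; the lab module: 6A 5G)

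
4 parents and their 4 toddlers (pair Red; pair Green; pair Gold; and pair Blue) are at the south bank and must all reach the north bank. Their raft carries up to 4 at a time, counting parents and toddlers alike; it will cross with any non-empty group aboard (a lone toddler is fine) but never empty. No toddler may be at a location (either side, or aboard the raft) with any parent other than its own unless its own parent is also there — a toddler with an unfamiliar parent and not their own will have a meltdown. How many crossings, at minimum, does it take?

5

Counting alone: each trip to the north bank takes at most 4 across and each return brings at least 1 back, so after t trips out (and t−1 returns) at most 4t − (t−1) of the 8 are across; that first reaches 8 at t = 3, so at least 5 crossings are needed.
The plan below uses exactly 5 crossings, so it is optimal:
1. parent Red and toddler Red cross → the north bank.
2. parent Red crosses ← the south bank.
3. parent Blue, parent Gold, parent Green, and parent Red cross → the north bank.
4. toddler Red crosses ← the south bank.
5. toddler Blue, toddler Gold, toddler Green, and toddler Red cross → the north bank.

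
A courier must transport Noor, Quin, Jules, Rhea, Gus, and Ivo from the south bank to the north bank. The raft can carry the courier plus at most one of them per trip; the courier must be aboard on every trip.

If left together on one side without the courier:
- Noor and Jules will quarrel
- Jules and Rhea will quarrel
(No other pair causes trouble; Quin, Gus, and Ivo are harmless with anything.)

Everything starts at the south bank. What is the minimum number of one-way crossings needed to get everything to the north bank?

13

Counting alone: the courier can take at most 1 across per trip to the north bank, so moving all 6 needs at least 6 loaded trips out, with a return between consecutive ones — at least 11 crossings.
The safety rule pushes this higher. Following every safe sequence of crossings, the most of the 6 that can be at the north bank as the raft arrives there on crossing 11 is 5 — never all 6.
So no plan with fewer than 13 crossings exists, and this one achieves 13:
1. Courier goes to the north bank with Jules.  [the south bank: Gus, Ivo, Noor, Quin, Rhea | the north bank: Jules]
2. Courier goes back to the south bank alone.  [the south bank: Gus, Ivo, Noor, Quin, Rhea | the north bank: Jules]
3. Courier goes to the north bank with Noor.  [the south bank: Gus, Ivo, Quin, Rhea | the north bank: Jules, Noor]
4. Courier goes back to the south bank with Jules.  [the south bank: Gus, Ivo, Jules, Quin, Rhea | the north bank: Noor]
5. Courier goes to the north bank with Rhea.  [the south bank: Gus, Ivo, Jules, Quin | the north bank: Noor, Rhea]
6. Courier goes back to the south bank alone.  [the south bank: Gus, Ivo, Jules, Quin | the north bank: Noor, Rhea]
7. Courier goes to the north bank with Quin.  [the south bank: Gus, Ivo, Jules | the north bank: Noor, Quin, Rhea]
8. Courier goes back to the south bank alone.  [the south bank: Gus, Ivo, Jules | the north bank: Noor, Quin, Rhea]
9. Courier goes to the north bank with Gus.  [the south bank: Ivo, Jules | the north bank: Gus, Noor, Quin, Rhea]
10. Courier goes back to the south bank alone.  [the south bank: Ivo, Jules | the north bank: Gus, Noor, Quin, Rhea]
11. Courier goes to the north bank with Ivo.  [the south bank: Jules | the north bank: Gus, Ivo, Noor, Quin, Rhea]
12. Courier goes back to the south bank alone.  [the south bank: Jules | the north bank: Gus, Ivo, Noor, Quin, Rhea]
13. Courier goes to the north bank with Jules.  [the south bank: — | the north bank: Gus, Ivo, Jules, Noor, Quin, Rhea]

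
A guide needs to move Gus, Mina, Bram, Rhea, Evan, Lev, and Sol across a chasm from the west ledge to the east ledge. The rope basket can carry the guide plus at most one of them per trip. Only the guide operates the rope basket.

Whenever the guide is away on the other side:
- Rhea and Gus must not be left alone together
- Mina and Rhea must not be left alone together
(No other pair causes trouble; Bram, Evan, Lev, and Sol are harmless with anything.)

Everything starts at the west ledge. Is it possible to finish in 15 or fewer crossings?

Yes — this plan uses 15 crossings (≤ 15):
1. Guide goes to the east ledge with Rhea.
2. Guide goes back to the west ledge alone.
3. Guide goes to the east ledge with Gus.
4. Guide goes back to the west ledge with Rhea.
5. Guide goes to the east ledge with Mina.
6. Guide goes back to the west ledge alone.
7. Guide goes to the east ledge with Bram.
8. Guide goes back to the west ledge alone.
9. Guide goes to the east ledge with Evan.
10. Guide goes back to the west ledge alone.
11. Guide goes to the east ledge with Lev.
12. Guide goes back to the west ledge alone.
13. Guide goes to the east ledge with Sol.
14. Guide goes back to the west ledge alone.
15. Guide goes to the east ledge with Rhea.

Yes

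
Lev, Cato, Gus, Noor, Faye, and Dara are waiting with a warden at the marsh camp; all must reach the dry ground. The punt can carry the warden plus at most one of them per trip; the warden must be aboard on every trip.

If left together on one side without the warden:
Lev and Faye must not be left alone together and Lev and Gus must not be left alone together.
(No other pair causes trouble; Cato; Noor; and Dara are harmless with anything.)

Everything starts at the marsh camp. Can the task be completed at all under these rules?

1. Warden goes to the dry ground with Lev.  [the marsh camp: Cato, Dara, Faye, Gus, Noor | the dry ground: Lev]
2. Warden goes back to the marsh camp alone.  [the marsh camp: Cato, Dara, Faye, Gus, Noor | the dry ground: Lev]
3. Warden goes to the dry ground with Cato.  [the marsh camp: Dara, Faye, Gus, Noor | the dry ground: Cato, Lev]
4. Warden goes back to the marsh camp alone.  [the marsh camp: Dara, Faye, Gus, Noor | the dry ground: Cato, Lev]
5. Warden goes to the dry ground with Gus.  [the marsh camp: Dara, Faye, Noor | the dry ground: Cato, Gus, Lev]
6. Warden goes back to the marsh camp with Lev.  [the marsh camp: Dara, Faye, Lev, Noor | the dry ground: Cato, Gus]
7. Warden goes to the dry ground with Faye.  [the marsh camp: Dara, Lev, Noor | the dry ground: Cato, Faye, Gus]
8. Warden goes back to the marsh camp alone.  [the marsh camp: Dara, Lev, Noor | the dry ground: Cato, Faye, Gus]
9. Warden goes to the dry ground with Noor.  [the marsh camp: Dara, Lev | the dry ground: Cato, Faye, Gus, Noor]
10. Warden goes back to the marsh camp alone.  [the marsh camp: Dara, Lev | the dry ground: Cato, Faye, Gus, Noor]
11. Warden goes to the dry ground with Dara.  [the marsh camp: Lev | the dry ground: Cato, Dara, Faye, Gus, Noor]
12. Warden goes back to the marsh camp alone.  [the marsh camp: Lev | the dry ground: Cato, Dara, Faye, Gus, Noor]
13. Warden goes to the dry ground with Lev.  [the marsh camp: — | the dry ground: Cato, Dara, Faye, Gus, Lev, Noor]

Yes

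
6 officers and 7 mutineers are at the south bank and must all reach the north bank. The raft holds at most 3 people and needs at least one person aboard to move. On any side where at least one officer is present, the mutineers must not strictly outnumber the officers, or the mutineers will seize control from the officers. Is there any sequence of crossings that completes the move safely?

No

The mutineers already outnumber the officers at the south bank before anyone moves, so the starting position itself is disallowed.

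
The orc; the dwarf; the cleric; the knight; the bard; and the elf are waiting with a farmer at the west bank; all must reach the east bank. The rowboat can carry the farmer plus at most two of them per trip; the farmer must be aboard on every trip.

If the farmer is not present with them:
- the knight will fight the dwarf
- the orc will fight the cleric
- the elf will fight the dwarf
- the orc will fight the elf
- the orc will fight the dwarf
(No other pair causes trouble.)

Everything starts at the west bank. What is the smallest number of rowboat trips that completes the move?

Counting alone: the farmer can take at most 2 across per trip to the east bank, so moving all 6 needs at least 3 loaded trips out, with a return between consecutive ones — at least 5 crossings.
The safety rule pushes this higher. Following every safe sequence of crossings, the most of the 6 that can be at the east bank as the rowboat arrives there on crossings 5, 7 is 4, 5 respectively — never all 6.
So no plan with fewer than 9 crossings exists, and this one achieves 9:
1. Farmer goes to the east bank with the dwarf and the orc.  [the west bank: the bard, the cleric, the elf, the knight | the east bank: the dwarf, the orc]
2. Farmer goes back to the west bank with the orc.  [the west bank: the bard, the cleric, the elf, the knight, the orc | the east bank: the dwarf]
3. Farmer goes to the east bank with the cleric and the orc.  [the west bank: the bard, the elf, the knight | the east bank: the cleric, the dwarf, the orc]
4. Farmer goes back to the west bank with the orc.  [the west bank: the bard, the elf, the knight, the orc | the east bank: the cleric, the dwarf]
5. Farmer goes to the east bank with the bard and the orc.  [the west bank: the elf, the knight | the east bank: the bard, the cleric, the dwarf, the orc]
6. Farmer goes back to the west bank with the orc.  [the west bank: the elf, the knight, the orc | the east bank: the bard, the cleric, the dwarf]
7. Farmer goes to the east bank with the elf and the knight.  [the west bank: the orc | the east bank: the bard, the cleric, the dwarf, the elf, the knight]
8. Farmer goes back to the west bank with the dwarf.  [the west bank: the dwarf, the orc | the east bank: the bard, the cleric, the elf, the knight]
9. Farmer goes to the east bank with the dwarf and the orc.  [the west bank: — | the east bank: the bard, the cleric, the dwarf, the elf, the knight, the orc]

9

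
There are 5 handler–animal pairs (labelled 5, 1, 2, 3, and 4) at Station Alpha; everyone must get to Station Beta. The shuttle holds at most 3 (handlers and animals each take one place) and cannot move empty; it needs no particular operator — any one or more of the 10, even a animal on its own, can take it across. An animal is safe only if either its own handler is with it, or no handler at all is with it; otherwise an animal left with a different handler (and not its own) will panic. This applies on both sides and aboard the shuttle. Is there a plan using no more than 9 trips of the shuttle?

No

Counting alone: each trip to Station Beta takes at most 3 across and each return brings at least 1 back, so after t trips out (and t−1 returns) at most 3t − (t−1) of the 10 are across; that first reaches 10 at t = 5, so at least 9 crossings are needed.
The safety rule pushes this higher. Following every safe sequence of crossings, the most of the 10 that can be at Station Beta as the shuttle arrives there on crossing 9 is 9 — never all 10.
So the move cannot be finished within 9 crossings. (The shortest complete plan takes 11:)
1. animal 5 and handler 5 cross → Station Beta.
2. handler 5 crosses ← Station Alpha.
3. animal 1, animal 2, and animal 3 cross → Station Beta.
4. animal 5 crosses ← Station Alpha.
5. handler 1, handler 2, and handler 3 cross → Station Beta.
6. animal 1 and handler 1 cross ← Station Alpha.
7. handler 1, handler 4, and handler 5 cross → Station Beta.
8. animal 2 crosses ← Station Alpha.
9. animal 1 and animal 5 cross → Station Beta.
10. animal 5 crosses ← Station Alpha.
11. animal 2, animal 4, and animal 5 cross → Station Beta.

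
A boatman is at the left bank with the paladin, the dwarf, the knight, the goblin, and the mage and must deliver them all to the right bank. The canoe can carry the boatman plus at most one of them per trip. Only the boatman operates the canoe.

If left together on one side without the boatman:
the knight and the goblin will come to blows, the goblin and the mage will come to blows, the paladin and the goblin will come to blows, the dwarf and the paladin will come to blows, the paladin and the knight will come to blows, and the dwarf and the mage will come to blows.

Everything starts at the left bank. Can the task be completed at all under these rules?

No

Whatever the first load, the items left behind include a forbidden pair without the boatman. No opening move is safe, so no plan exists.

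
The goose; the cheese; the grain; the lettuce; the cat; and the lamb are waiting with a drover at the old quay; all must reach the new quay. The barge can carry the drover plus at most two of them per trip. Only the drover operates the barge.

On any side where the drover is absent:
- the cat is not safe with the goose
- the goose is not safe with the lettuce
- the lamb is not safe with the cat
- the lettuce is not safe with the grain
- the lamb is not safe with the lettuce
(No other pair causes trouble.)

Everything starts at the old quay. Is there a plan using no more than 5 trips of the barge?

No

Counting alone: the drover can take at most 2 across per trip to the new quay, so moving all 6 needs at least 3 loaded trips out, with a return between consecutive ones — at least 5 crossings.
The safety rule pushes this higher. Following every safe sequence of crossings, the most of the 6 that can be at the new quay as the barge arrives there on crossing 5 is 5 — never all 6.
So the move cannot be finished within 5 crossings. (The shortest complete plan takes 7:)
1. Drover goes to the new quay with the cat and the lettuce.
2. Drover goes back to the old quay alone.
3. Drover goes to the new quay with the cheese and the goose.
4. Drover goes back to the old quay with the cat and the lettuce.
5. Drover goes to the new quay with the grain and the lamb.
6. Drover goes back to the old quay alone.
7. Drover goes to the new quay with the cat and the lettuce.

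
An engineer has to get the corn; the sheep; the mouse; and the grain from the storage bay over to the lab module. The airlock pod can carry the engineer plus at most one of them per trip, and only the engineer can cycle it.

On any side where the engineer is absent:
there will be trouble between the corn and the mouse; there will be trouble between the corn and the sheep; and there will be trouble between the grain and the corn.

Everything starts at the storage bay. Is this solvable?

No

Following every safe sequence of crossings from the start, the most of the 4 that can be at the lab module as the airlock pod arrives there on crossings 1, 3 is 1, 2 respectively; the best ever achieved is 2 of 4.
From crossing 5 on, no configuration arises that was not already reachable earlier: only 9 distinct safe configurations (who is on which side, and where the airlock pod is) can ever be reached, none of them has everyone across, and every continuation just revisits them. So no valid plan exists.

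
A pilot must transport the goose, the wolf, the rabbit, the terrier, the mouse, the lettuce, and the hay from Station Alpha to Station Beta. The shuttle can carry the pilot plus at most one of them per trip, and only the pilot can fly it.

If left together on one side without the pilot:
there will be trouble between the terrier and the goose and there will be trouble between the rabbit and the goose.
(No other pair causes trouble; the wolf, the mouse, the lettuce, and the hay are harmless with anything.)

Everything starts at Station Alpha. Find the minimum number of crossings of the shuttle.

Counting alone: the pilot can take at most 1 across per trip to Station Beta, so moving all 7 needs at least 7 loaded trips out, with a return between consecutive ones — at least 13 crossings.
The safety rule pushes this higher. Following every safe sequence of crossings, the most of the 7 that can be at Station Beta as the shuttle arrives there on crossing 13 is 6 — never all 7.
So no plan with fewer than 15 crossings exists, and this one achieves 15:
1. Pilot goes to Station Beta with the goose.  [Station Alpha: the hay, the lettuce, the mouse, the rabbit, the terrier, the wolf | Station Beta: the goose]
2. Pilot goes back to Station Alpha alone.  [Station Alpha: the hay, the lettuce, the mouse, the rabbit, the terrier, the wolf | Station Beta: the goose]
3. Pilot goes to Station Beta with the wolf.  [Station Alpha: the hay, the lettuce, the mouse, the rabbit, the terrier | Station Beta: the goose, the wolf]
4. Pilot goes back to Station Alpha alone.  [Station Alpha: the hay, the lettuce, the mouse, the rabbit, the terrier | Station Beta: the goose, the wolf]
5. Pilot goes to Station Beta with the rabbit.  [Station Alpha: the hay, the lettuce, the mouse, the terrier | Station Beta: the goose, the rabbit, the wolf]
6. Pilot goes back to Station Alpha with the goose.  [Station Alpha: the goose, the hay, the lettuce, the mouse, the terrier | Station Beta: the rabbit, the wolf]
7. Pilot goes to Station Beta with the terrier.  [Station Alpha: the goose, the hay, the lettuce, the mouse | Station Beta: the rabbit, the terrier, the wolf]
8. Pilot goes back to Station Alpha alone.  [Station Alpha: the goose, the hay, the lettuce, the mouse | Station Beta: the rabbit, the terrier, the wolf]
9. Pilot goes to Station Beta with the mouse.  [Station Alpha: the goose, the hay, the lettuce | Station Beta: the mouse, the rabbit, the terrier, the wolf]
10. Pilot goes back to Station Alpha alone.  [Station Alpha: the goose, the hay, the lettuce | Station Beta: the mouse, the rabbit, the terrier, the wolf]
11. Pilot goes to Station Beta with the lettuce.  [Station Alpha: the goose, the hay | Station Beta: the lettuce, the mouse, the rabbit, the terrier, the wolf]
12. Pilot goes back to Station Alpha alone.  [Station Alpha: the goose, the hay | Station Beta: the lettuce, the mouse, the rabbit, the terrier, the wolf]
13. Pilot goes to Station Beta with the hay.  [Station Alpha: the goose | Station Beta: the hay, the lettuce, the mouse, the rabbit, the terrier, the wolf]
14. Pilot goes back to Station Alpha alone.  [Station Alpha: the goose | Station Beta: the hay, the lettuce, the mouse, the rabbit, the terrier, the wolf]
15. Pilot goes to Station Beta with the goose.  [Station Alpha: — | Station Beta: the goose, the hay, the lettuce, the mouse, the rabbit, the terrier, the wolf]

15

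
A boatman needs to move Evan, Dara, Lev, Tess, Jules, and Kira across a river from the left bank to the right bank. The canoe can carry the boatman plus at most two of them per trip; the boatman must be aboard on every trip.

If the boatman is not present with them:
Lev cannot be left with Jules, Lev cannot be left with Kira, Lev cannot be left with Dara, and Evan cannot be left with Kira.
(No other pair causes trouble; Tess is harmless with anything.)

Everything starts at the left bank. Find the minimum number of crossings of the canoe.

7

Counting alone: the boatman can take at most 2 across per trip to the right bank, so moving all 6 needs at least 3 loaded trips out, with a return between consecutive ones — at least 5 crossings.
The safety rule pushes this higher. Following every safe sequence of crossings, the most of the 6 that can be at the right bank as the canoe arrives there on crossing 5 is 5 — never all 6.
So no plan with fewer than 7 crossings exists, and this one achieves 7:
1. Boatman goes to the right bank with Evan and Lev.  [the left bank: Dara, Jules, Kira, Tess | the right bank: Evan, Lev]
2. Boatman goes back to the left bank alone.  [the left bank: Dara, Jules, Kira, Tess | the right bank: Evan, Lev]
3. Boatman goes to the right bank with Tess.  [the left bank: Dara, Jules, Kira | the right bank: Evan, Lev, Tess]
4. Boatman goes back to the left bank alone.  [the left bank: Dara, Jules, Kira | the right bank: Evan, Lev, Tess]
5. Boatman goes to the right bank with Dara and Jules.  [the left bank: Kira | the right bank: Dara, Evan, Jules, Lev, Tess]
6. Boatman goes back to the left bank with Lev.  [the left bank: Kira, Lev | the right bank: Dara, Evan, Jules, Tess]
7. Boatman goes to the right bank with Kira and Lev.  [the left bank: — | the right bank: Dara, Evan, Jules, Kira, Lev, Tess]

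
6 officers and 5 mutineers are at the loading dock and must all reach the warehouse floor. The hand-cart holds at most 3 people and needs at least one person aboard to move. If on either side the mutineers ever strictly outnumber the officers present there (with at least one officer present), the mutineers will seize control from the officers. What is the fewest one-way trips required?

Counting alone: each trip to the warehouse floor takes at most 3 across and each return brings at least 1 back, so after t trips out (and t−1 returns) at most 3t − (t−1) of the 11 are across; that first reaches 11 at t = 5, so at least 9 crossings are needed.
The plan below uses exactly 9 crossings, so it is optimal:
1. 3 mutineers → the warehouse floor.  (the loading dock: 6O 2M; the warehouse floor: 0O 3M)
2. 1 mutineer ← the loading dock.  (the loading dock: 6O 3M; the warehouse floor: 0O 2M)
3. 3 officers → the warehouse floor.  (the loading dock: 3O 3M; the warehouse floor: 3O 2M)
4. 1 officer ← the loading dock.  (the loading dock: 4O 3M; the warehouse floor: 2O 2M)
5. 2 officers and 1 mutineer → the warehouse floor.  (the loading dock: 2O 2M; the warehouse floor: 4O 3M)
6. 1 officer ← the loading dock.  (the loading dock: 3O 2M; the warehouse floor: 3O 3M)
7. 2 officers and 1 mutineer → the warehouse floor.  (the loading dock: 1O 1M; the warehouse floor: 5O 4M)
8. 1 officer ← the loading dock.  (the loading dock: 2O 1M; the warehouse floor: 4O 4M)
9. 2 officers and 1 mutineer → the warehouse floor.  (the loading dock: 0O 0M; the warehouse floor: 6O 5M)

9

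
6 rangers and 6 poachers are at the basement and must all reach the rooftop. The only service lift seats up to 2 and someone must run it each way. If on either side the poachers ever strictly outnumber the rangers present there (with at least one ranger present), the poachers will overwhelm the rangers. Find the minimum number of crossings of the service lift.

Following every safe sequence of crossings from the start, the most of the 12 that can be at the rooftop as the service lift arrives there on crossings 1, 3, 5, 7, 9 is 2, 3, 4, 5, 6 respectively; the best ever achieved is 6 of 12.
From crossing 11 on, no configuration arises that was not already reachable earlier: only 15 distinct safe configurations (who is on which side, and where the service lift is) can ever be reached, none of them has everyone across, and every continuation just revisits them. They are: 0 rangers + 0 poachers across (service lift back at the start); 0 rangers + 1 poacher across (service lift there); 0 rangers + 1 poacher across (service lift back at the start); 0 rangers + 2 poachers across (service lift there); 0 rangers + 2 poachers across (service lift back at the start); 0 rangers + 3 poachers across (service lift there); 0 rangers + 3 poachers across (service lift back at the start); 0 rangers + 4 poachers across (service lift there); 0 rangers + 4 poachers across (service lift back at the start); 0 rangers + 5 poachers across (service lift there); 0 rangers + 5 poachers across (service lift back at the start); 0 rangers + 6 poachers across (service lift there); 1 ranger + 1 poacher across (service lift there); 1 ranger + 1 poacher across (service lift back at the start); 2 rangers + 2 poachers across (service lift there). So no valid plan exists.

impossible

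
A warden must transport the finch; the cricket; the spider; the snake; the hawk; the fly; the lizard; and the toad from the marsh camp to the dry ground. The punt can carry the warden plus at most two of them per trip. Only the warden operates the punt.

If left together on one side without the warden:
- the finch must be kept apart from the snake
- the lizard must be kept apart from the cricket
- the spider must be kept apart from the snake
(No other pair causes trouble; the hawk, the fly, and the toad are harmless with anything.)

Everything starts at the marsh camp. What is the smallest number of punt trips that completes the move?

9

Counting alone: the warden can take at most 2 across per trip to the dry ground, so moving all 8 needs at least 4 loaded trips out, with a return between consecutive ones — at least 7 crossings.
The safety rule pushes this higher. Following every safe sequence of crossings, the most of the 8 that can be at the dry ground as the punt arrives there on crossing 7 is 7 — never all 8.
So no plan with fewer than 9 crossings exists, and this one achieves 9:
1. Warden goes to the dry ground with the cricket and the snake.  [the marsh camp: the finch, the fly, the hawk, the lizard, the spider, the toad | the dry ground: the cricket, the snake]
2. Warden goes back to the marsh camp alone.  [the marsh camp: the finch, the fly, the hawk, the lizard, the spider, the toad | the dry ground: the cricket, the snake]
3. Warden goes to the dry ground with the finch.  [the marsh camp: the fly, the hawk, the lizard, the spider, the toad | the dry ground: the cricket, the finch, the snake]
4. Warden goes back to the marsh camp with the snake.  [the marsh camp: the fly, the hawk, the lizard, the snake, the spider, the toad | the dry ground: the cricket, the finch]
5. Warden goes to the dry ground with the hawk and the spider.  [the marsh camp: the fly, the lizard, the snake, the toad | the dry ground: the cricket, the finch, the hawk, the spider]
6. Warden goes back to the marsh camp alone.  [the marsh camp: the fly, the lizard, the snake, the toad | the dry ground: the cricket, the finch, the hawk, the spider]
7. Warden goes to the dry ground with the fly and the toad.  [the marsh camp: the lizard, the snake | the dry ground: the cricket, the finch, the fly, the hawk, the spider, the toad]
8. Warden goes back to the marsh camp alone.  [the marsh camp: the lizard, the snake | the dry ground: the cricket, the finch, the fly, the hawk, the spider, the toad]
9. Warden goes to the dry ground with the lizard and the snake.  [the marsh camp: — | the dry ground: the cricket, the finch, the fly, the hawk, the lizard, the snake, the spider, the toad]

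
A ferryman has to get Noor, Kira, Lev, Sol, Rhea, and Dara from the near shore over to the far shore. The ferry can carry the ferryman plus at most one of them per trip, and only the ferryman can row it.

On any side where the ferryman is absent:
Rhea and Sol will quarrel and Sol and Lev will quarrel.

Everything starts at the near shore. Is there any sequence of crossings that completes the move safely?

1. Ferryman goes to the far shore with Sol.
2. Ferryman goes back to the near shore alone.
3. Ferryman goes to the far shore with Noor.
4. Ferryman goes back to the near shore alone.
5. Ferryman goes to the far shore with Kira.
6. Ferryman goes back to the near shore alone.
7. Ferryman goes to the far shore with Lev.
8. Ferryman goes back to the near shore with Sol.
9. Ferryman goes to the far shore with Rhea.
10. Ferryman goes back to the near shore alone.
11. Ferryman goes to the far shore with Dara.
12. Ferryman goes back to the near shore alone.
13. Ferryman goes to the far shore with Sol.

Yes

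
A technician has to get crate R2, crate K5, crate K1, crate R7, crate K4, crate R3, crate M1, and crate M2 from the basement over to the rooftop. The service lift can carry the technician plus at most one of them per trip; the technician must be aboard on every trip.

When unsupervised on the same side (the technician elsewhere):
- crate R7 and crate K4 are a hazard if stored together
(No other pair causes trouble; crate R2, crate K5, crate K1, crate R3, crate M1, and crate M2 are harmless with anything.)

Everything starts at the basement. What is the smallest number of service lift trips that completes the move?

15

Counting alone: the technician can take at most 1 across per trip to the rooftop, so moving all 8 needs at least 8 loaded trips out, with a return between consecutive ones — at least 15 crossings.
The plan below uses exactly 15 crossings, so it is optimal:
1. Technician goes to the rooftop with crate R7.
2. Technician goes back to the basement alone.
3. Technician goes to the rooftop with crate R2.
4. Technician goes back to the basement alone.
5. Technician goes to the rooftop with crate K5.
6. Technician goes back to the basement alone.
7. Technician goes to the rooftop with crate K1.
8. Technician goes back to the basement alone.
9. Technician goes to the rooftop with crate R3.
10. Technician goes back to the basement alone.
11. Technician goes to the rooftop with crate M1.
12. Technician goes back to the basement alone.
13. Technician goes to the rooftop with crate M2.
14. Technician goes back to the basement alone.
15. Technician goes to the rooftop with crate K4.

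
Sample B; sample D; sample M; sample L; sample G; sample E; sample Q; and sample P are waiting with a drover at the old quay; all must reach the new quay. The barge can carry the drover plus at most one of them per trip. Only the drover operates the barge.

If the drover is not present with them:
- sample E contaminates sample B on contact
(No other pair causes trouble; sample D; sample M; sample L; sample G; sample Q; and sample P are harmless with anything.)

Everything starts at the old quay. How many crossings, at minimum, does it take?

Counting alone: the drover can take at most 1 across per trip to the new quay, so moving all 8 needs at least 8 loaded trips out, with a return between consecutive ones — at least 15 crossings.
The plan below uses exactly 15 crossings, so it is optimal:
1. Drover goes to the new quay with sample B.  [the old quay: sample D, sample E, sample G, sample L, sample M, sample P, sample Q | the new quay: sample B]
2. Drover goes back to the old quay alone.  [the old quay: sample D, sample E, sample G, sample L, sample M, sample P, sample Q | the new quay: sample B]
3. Drover goes to the new quay with sample D.  [the old quay: sample E, sample G, sample L, sample M, sample P, sample Q | the new quay: sample B, sample D]
4. Drover goes back to the old quay alone.  [the old quay: sample E, sample G, sample L, sample M, sample P, sample Q | the new quay: sample B, sample D]
5. Drover goes to the new quay with sample M.  [the old quay: sample E, sample G, sample L, sample P, sample Q | the new quay: sample B, sample D, sample M]
6. Drover goes back to the old quay alone.  [the old quay: sample E, sample G, sample L, sample P, sample Q | the new quay: sample B, sample D, sample M]
7. Drover goes to the new quay with sample L.  [the old quay: sample E, sample G, sample P, sample Q | the new quay: sample B, sample D, sample L, sample M]
8. Drover goes back to the old quay alone.  [the old quay: sample E, sample G, sample P, sample Q | the new quay: sample B, sample D, sample L, sample M]
9. Drover goes to the new quay with sample G.  [the old quay: sample E, sample P, sample Q | the new quay: sample B, sample D, sample G, sample L, sample M]
10. Drover goes back to the old quay alone.  [the old quay: sample E, sample P, sample Q | the new quay: sample B, sample D, sample G, sample L, sample M]
11. Drover goes to the new quay with sample Q.  [the old quay: sample E, sample P | the new quay: sample B, sample D, sample G, sample L, sample M, sample Q]
12. Drover goes back to the old quay alone.  [the old quay: sample E, sample P | the new quay: sample B, sample D, sample G, sample L, sample M, sample Q]
13. Drover goes to the new quay with sample P.  [the old quay: sample E | the new quay: sample B, sample D, sample G, sample L, sample M, sample P, sample Q]
14. Drover goes back to the old quay alone.  [the old quay: sample E | the new quay: sample B, sample D, sample G, sample L, sample M, sample P, sample Q]
15. Drover goes to the new quay with sample E.  [the old quay: — | the new quay: sample B, sample D, sample E, sample G, sample L, sample M, sample P, sample Q]

15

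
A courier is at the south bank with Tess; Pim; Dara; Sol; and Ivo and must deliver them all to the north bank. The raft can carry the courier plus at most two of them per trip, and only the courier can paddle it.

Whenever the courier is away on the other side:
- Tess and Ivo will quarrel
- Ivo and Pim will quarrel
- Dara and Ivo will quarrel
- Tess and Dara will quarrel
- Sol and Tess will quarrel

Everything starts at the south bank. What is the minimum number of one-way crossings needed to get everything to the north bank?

Counting alone: the courier can take at most 2 across per trip to the north bank, so moving all 5 needs at least 3 loaded trips out, with a return between consecutive ones — at least 5 crossings.
The safety rule pushes this higher. Following every safe sequence of crossings, the most of the 5 that can be at the north bank as the raft arrives there on crossing 5 is 4 — never all 5.
So no plan with fewer than 7 crossings exists, and this one achieves 7:
1. Courier goes to the north bank with Ivo and Tess.
2. Courier goes back to the south bank with Tess.
3. Courier goes to the north bank with Pim and Tess.
4. Courier goes back to the south bank with Ivo.
5. Courier goes to the north bank with Dara and Sol.
6. Courier goes back to the south bank with Tess.
7. Courier goes to the north bank with Ivo and Tess.

7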